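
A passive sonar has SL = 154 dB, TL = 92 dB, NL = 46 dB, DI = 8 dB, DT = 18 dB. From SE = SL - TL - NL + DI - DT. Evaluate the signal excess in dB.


SE = SL - TL - NL + DI - DT = 154 - 92 - 46 + 8 - 18 = 6

6 dB


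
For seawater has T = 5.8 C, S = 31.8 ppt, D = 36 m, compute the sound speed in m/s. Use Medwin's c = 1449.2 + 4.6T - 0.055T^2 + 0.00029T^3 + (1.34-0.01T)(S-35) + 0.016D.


1470.56 m/s


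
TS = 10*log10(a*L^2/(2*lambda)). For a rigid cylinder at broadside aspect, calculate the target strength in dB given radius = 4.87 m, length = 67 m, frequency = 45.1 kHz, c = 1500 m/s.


lambda = 1500/45100 = 0.03326 m
TS = 10*log10(4.87*67^2/(2*0.03326)) = 55.17

55.17 dB


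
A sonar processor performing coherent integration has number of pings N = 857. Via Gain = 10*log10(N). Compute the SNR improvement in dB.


Gain = 10*log10(857) = 29.33

29.33 dB


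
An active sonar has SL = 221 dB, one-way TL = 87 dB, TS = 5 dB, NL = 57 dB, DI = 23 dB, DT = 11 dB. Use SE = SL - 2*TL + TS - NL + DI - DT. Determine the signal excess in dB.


SE = SL - 2*TL + TS - NL + DI - DT = 221 - 2*87 + (5) - 57 + 23 - 11 = 7

7 dB


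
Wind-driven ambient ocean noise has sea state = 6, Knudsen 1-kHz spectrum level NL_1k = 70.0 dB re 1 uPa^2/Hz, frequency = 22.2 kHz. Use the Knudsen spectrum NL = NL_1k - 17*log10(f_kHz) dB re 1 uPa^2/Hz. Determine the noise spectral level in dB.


NL = NL_1k - 17*log10(f_kHz) = 70.0 - 17*log10(22.2) = 70.0 - (22.89) = 47.11

47.11 dB


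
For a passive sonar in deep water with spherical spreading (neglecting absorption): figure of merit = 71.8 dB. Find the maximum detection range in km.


At max range FOM = TL, so 20*log10(R) = 71.8
R = 10^(71.8/20) = 3890.45 m = 3.89 km

3.89 km


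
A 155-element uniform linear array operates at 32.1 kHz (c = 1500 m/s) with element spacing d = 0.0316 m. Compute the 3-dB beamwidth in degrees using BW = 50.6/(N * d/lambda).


0.48 deg


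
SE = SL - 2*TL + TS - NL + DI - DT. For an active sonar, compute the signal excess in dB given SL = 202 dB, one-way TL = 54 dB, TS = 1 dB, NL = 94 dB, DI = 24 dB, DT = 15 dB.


10 dB


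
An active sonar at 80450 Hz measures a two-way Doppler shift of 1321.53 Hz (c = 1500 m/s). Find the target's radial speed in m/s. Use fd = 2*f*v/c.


From fd = 2*f*v/c, v = c*fd/(2*f) = 1500 * 1321.53 / (2*80450) = 12.32

12.32 m/s


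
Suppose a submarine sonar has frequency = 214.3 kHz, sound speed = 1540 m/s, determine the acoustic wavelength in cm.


lambda = c/f = 1540 / 214300 = 0.0072 m = 0.72 cm

0.72 cm


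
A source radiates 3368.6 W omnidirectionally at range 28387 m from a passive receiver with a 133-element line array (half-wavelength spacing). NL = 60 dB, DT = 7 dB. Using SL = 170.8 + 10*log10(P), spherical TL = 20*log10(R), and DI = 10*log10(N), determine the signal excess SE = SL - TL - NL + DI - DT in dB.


71.25 dB


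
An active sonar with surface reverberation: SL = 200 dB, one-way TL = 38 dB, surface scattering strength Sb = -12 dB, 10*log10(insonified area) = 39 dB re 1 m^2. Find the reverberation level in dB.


RL = SL - 2*TL + Sb + 10*log10(A) = 200 - 2*38 + (-12) + 39 = 151

151 dB


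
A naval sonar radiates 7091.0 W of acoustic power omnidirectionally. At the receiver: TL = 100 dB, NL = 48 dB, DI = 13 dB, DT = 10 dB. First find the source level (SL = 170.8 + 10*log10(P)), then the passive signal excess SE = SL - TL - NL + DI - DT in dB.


Step 1: SL = 170.8 + 10*log10(7091.0) = 209.31 dB
Step 2: SE = SL - TL - NL + DI - DT = 209.31 - 100 - 48 + 13 - 10 = 64.31

64.31 dB


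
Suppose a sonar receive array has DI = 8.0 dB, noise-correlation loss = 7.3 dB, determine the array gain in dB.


0.7 dB


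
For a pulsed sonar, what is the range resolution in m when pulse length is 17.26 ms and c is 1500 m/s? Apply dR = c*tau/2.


12.945 m


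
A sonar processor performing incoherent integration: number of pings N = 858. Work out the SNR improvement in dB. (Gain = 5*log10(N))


Gain = 5*log10(858) = 14.67

14.67 dB


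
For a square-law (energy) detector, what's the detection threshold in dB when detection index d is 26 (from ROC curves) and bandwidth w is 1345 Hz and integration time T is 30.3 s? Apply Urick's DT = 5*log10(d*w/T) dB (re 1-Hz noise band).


DT = 5*log10(d*w/T) = 5*log10(26 * 1345 / 30.3) = 5*log10(1154.13) = 15.31

15.31 dB


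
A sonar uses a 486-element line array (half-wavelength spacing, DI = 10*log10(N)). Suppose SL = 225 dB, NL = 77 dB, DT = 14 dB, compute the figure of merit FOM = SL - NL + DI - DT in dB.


Step 1: DI = 10*log10(486) = 26.87 dB
Step 2: FOM = SL - NL + DI - DT = 225 - 77 + 26.87 - 14 = 160.87

160.87 dB


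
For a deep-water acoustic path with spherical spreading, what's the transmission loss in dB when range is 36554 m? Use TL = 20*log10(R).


TL = 20*log10(36554) = 91.26

91.26 dB


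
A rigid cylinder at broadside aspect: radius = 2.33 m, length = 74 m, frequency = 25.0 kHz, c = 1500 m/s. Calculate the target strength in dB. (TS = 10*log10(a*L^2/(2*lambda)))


50.27 dB


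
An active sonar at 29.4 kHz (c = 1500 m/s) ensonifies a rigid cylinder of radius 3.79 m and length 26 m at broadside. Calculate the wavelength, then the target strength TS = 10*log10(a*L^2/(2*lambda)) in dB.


Step 1: lambda = c/f = 1500/29400 = 0.05102 m
Step 2: TS = 10*log10(a*L^2/(2*lambda)) = 10*log10(3.79*26^2/(2*0.05102)) = 44.0

44.0 dB


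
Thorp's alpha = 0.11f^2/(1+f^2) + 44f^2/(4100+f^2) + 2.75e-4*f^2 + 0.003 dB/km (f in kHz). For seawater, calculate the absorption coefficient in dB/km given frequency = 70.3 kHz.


f^2 = 4942.09
alpha = 0.11*4942.09/(1+4942.09) + 44*4942.09/(4100+4942.09) + 2.75e-4*4942.09 + 0.003 = 25.521

25.521 dB/km


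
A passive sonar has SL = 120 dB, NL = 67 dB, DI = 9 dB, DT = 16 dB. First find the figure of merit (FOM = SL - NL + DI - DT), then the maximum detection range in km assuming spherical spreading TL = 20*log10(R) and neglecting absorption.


Step 1: FOM = SL - NL + DI - DT = 120 - 67 + 9 - 16 = 46 dB
Step 2: at max range FOM = TL = 20*log10(R), so R = 10^(46/20) = 199.53 m = 0.2 km

0.2 km


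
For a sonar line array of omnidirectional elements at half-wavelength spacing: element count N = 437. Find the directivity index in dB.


DI = 10*log10(437) = 26.4

26.4 dB


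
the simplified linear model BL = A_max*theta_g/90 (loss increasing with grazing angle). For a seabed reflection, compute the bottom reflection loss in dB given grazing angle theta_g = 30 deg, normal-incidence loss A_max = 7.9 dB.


BL = A_max * theta_g / 90 = 7.9 * 30 / 90 = 2.63

2.63 dB


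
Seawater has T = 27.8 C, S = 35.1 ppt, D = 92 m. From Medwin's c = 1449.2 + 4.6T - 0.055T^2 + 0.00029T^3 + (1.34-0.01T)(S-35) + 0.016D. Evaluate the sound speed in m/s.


c = 1449.2 + 4.6*27.8 - 0.055*27.8^2 + 0.00029*27.8^3 + (1.34 - 0.01*27.8)*(35.1 - 35) + 0.016*92 = 1542.38

1542.38 m/s


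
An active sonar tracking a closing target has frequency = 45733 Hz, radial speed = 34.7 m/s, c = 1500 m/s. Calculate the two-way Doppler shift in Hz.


fd = 2*f*v/c = 2 * 45733 * 34.7 / 1500 = 2115.91

2115.91 Hz


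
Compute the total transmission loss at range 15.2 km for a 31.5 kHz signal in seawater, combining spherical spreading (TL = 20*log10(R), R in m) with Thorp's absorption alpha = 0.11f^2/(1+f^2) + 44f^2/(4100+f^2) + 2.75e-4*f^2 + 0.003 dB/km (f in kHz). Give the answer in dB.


219.82 dB


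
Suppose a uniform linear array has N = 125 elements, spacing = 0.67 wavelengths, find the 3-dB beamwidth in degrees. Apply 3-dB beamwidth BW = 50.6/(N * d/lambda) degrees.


BW = 50.6 / (125 * 0.67) = 50.6 / 83.75 = 0.6

0.6 deg


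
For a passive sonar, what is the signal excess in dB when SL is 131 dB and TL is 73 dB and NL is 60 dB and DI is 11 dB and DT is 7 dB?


2 dB


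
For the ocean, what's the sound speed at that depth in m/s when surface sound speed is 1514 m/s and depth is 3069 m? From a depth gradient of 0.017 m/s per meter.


c = 1514 + 0.017 * 3069 = 1566.173

1566.173 m/s


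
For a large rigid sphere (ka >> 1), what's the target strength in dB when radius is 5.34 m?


TS = 10*log10(5.34^2 / 4) = 10*log10(7.1289) = 8.53

8.53 dB


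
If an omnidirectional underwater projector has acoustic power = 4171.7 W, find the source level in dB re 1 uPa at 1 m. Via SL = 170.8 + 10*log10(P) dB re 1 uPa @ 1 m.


207.0 dB


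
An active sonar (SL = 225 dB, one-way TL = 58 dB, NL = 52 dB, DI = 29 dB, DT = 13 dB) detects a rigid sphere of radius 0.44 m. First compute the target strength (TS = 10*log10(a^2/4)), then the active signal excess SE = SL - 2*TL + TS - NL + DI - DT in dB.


Step 1: TS = 10*log10(0.44^2/4) = -13.15 dB
Step 2: SE = SL - 2*TL + TS - NL + DI - DT = 225 - 2*58 + (-13.15) - 52 + 29 - 13 = 59.85

59.85 dB


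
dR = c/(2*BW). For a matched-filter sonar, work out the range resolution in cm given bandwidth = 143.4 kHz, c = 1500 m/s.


dR = c/(2*BW) = 1500 / (2 * 143.4e3) = 0.0052 m = 0.52 cm

0.52 cm


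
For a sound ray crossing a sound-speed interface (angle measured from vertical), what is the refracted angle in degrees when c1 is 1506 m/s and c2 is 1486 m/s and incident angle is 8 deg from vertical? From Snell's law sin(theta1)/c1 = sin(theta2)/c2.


sin(theta2) = (c2/c1)*sin(theta1) = (1486/1506)*sin(8 deg) = 0.13732
theta2 = arcsin(0.13732) = 7.89

7.89 deg


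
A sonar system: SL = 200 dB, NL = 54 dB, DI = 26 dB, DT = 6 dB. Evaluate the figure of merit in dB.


FOM = SL - NL + DI - DT = 200 - 54 + 26 - 6 = 166

166 dB


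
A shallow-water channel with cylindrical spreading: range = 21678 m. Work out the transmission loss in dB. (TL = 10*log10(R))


TL = 10*log10(21678) = 43.36

43.36 dB


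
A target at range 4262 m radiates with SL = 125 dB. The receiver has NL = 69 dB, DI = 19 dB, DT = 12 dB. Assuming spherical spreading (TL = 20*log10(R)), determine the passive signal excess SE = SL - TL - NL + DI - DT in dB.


-9.59 dB


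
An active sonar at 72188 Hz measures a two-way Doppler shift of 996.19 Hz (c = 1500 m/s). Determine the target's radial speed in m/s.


From fd = 2*f*v/c, v = c*fd/(2*f) = 1500 * 996.19 / (2*72188) = 10.35

10.35 m/s


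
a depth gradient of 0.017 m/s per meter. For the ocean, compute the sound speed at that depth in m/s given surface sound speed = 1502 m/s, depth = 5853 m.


1601.501 m/s


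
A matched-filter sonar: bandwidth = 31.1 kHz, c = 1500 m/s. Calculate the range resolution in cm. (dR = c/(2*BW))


2.41 cm


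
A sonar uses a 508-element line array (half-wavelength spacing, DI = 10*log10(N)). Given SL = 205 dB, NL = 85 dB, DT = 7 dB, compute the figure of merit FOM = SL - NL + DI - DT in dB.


140.06 dB


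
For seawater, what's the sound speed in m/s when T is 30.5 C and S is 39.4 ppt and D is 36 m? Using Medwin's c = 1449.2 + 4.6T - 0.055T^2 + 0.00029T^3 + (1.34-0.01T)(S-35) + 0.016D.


c = 1449.2 + 4.6*30.5 - 0.055*30.5^2 + 0.00029*30.5^3 + (1.34 - 0.01*30.5)*(39.4 - 35) + 0.016*36 = 1551.69

1551.69 m/s


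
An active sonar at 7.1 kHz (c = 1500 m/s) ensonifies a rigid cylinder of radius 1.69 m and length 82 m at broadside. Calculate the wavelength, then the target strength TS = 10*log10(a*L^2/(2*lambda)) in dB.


Step 1: lambda = c/f = 1500/7100 = 0.21127 m
Step 2: TS = 10*log10(a*L^2/(2*lambda)) = 10*log10(1.69*82^2/(2*0.21127)) = 44.3

44.3 dB


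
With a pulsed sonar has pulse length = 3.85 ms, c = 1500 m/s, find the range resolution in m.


dR = c*tau/2 = 1500 * 3.85e-3 / 2 = 2.8875

2.8875 m


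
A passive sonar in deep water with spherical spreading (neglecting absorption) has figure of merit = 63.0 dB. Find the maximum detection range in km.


At max range FOM = TL, so 20*log10(R) = 63.0
R = 10^(63.0/20) = 1412.54 m = 1.41 km

1.41 km


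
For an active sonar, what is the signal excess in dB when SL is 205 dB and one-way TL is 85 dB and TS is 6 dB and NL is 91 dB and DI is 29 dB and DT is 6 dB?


-27 dB


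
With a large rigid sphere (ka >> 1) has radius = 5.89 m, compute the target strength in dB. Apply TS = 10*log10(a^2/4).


9.38 dB


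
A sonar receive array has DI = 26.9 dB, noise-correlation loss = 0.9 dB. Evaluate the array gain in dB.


26.0 dB


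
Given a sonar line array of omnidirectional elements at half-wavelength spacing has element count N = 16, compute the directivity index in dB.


12.04 dB


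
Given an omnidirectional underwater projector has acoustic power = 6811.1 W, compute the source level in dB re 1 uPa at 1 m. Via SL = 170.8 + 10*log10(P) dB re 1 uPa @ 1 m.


SL = 170.8 + 10*log10(6811.1) = 170.8 + 38.33 = 209.13

209.13 dB


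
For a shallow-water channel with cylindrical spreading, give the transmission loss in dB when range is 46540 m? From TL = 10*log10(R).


46.68 dB


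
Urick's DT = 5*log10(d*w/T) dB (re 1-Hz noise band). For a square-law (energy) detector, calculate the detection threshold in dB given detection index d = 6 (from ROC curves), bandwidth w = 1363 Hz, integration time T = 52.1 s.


10.98 dB


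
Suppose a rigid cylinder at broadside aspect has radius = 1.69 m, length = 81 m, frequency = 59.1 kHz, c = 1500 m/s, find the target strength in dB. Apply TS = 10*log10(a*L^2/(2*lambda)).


53.39 dB


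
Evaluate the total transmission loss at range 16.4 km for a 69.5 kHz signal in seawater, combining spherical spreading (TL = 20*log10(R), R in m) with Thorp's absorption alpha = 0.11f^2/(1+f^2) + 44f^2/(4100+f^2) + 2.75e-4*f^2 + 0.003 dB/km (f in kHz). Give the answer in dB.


Step 1 (Thorp): alpha = 0.11*4830.25/(1+4830.25) + 44*4830.25/(4100+4830.25) + 2.75e-4*4830.25 + 0.003 = 25.2403 dB/km
Step 2: TL_spread = 20*log10(16400) = 84.3 dB
Step 3: TL_abs = alpha*R = 25.2403 * 16.4 = 413.94 dB
Step 4: TL_total = 84.3 + 413.94 = 498.24

498.24 dB


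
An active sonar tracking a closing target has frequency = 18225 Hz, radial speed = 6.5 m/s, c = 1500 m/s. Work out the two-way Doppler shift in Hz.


157.95 Hz


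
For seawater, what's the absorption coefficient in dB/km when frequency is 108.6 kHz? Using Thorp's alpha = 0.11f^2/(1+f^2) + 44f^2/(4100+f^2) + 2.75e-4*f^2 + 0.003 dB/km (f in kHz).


f^2 = 11793.96
alpha = 0.11*11793.96/(1+11793.96) + 44*11793.96/(4100+11793.96) + 2.75e-4*11793.96 + 0.003 = 36.006

36.006 dB/km


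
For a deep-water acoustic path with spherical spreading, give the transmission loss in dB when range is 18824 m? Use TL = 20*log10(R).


85.49 dB


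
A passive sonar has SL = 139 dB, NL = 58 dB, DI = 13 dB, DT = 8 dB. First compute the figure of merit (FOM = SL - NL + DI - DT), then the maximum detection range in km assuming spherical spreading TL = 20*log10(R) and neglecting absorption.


Step 1: FOM = SL - NL + DI - DT = 139 - 58 + 13 - 8 = 86 dB
Step 2: at max range FOM = TL = 20*log10(R), so R = 10^(86/20) = 19952.62 m = 19.95 km

19.95 km


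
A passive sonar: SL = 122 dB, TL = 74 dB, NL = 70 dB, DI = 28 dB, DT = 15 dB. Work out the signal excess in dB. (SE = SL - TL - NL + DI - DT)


-9 dB


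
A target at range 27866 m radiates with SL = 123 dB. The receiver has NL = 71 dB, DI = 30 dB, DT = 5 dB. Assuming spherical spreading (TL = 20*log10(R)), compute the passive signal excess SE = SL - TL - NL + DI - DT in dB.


Step 1: TL = 20*log10(27866) = 88.9 dB
Step 2: SE = 123 - 88.9 - 71 + 30 - 5 = -11.9

-11.9 dB


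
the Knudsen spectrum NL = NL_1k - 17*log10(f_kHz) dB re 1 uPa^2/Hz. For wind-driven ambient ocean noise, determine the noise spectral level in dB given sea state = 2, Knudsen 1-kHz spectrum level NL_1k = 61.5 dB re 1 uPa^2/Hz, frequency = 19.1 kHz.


NL = NL_1k - 17*log10(f_kHz) = 61.5 - 17*log10(19.1) = 61.5 - (21.78) = 39.72

39.72 dB


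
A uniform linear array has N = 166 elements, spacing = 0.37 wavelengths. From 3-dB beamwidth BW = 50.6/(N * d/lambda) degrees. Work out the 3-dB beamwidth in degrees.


BW = 50.6 / (166 * 0.37) = 50.6 / 61.42 = 0.82

0.82 deg


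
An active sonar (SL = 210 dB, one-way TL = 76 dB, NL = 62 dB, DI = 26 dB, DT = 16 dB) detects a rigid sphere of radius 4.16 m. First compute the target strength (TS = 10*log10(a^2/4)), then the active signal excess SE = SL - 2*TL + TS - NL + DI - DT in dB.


Step 1: TS = 10*log10(4.16^2/4) = 6.36 dB
Step 2: SE = SL - 2*TL + TS - NL + DI - DT = 210 - 2*76 + (6.36) - 62 + 26 - 16 = 12.36

12.36 dB


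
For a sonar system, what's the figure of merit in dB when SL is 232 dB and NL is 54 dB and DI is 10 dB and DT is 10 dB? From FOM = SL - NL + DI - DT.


FOM = SL - NL + DI - DT = 232 - 54 + 10 - 10 = 178

178 dB


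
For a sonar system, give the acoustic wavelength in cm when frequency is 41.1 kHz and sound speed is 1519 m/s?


3.7 cm


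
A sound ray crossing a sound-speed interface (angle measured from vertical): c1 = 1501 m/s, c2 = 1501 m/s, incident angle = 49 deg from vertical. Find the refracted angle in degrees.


sin(theta2) = (c2/c1)*sin(theta1) = (1501/1501)*sin(49 deg) = 0.75471
theta2 = arcsin(0.75471) = 49.0

49.0 deg


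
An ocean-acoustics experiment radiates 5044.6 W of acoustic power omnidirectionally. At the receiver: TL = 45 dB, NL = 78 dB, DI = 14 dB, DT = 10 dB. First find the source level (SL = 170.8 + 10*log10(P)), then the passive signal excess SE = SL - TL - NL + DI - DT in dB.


Step 1: SL = 170.8 + 10*log10(5044.6) = 207.83 dB
Step 2: SE = SL - TL - NL + DI - DT = 207.83 - 45 - 78 + 14 - 10 = 88.83

88.83 dB


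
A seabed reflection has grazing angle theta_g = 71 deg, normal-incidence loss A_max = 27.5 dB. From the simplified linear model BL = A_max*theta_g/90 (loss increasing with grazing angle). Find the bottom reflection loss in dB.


21.69 dB


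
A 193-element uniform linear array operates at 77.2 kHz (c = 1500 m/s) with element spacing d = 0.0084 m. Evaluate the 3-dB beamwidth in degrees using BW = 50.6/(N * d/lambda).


0.61 deg


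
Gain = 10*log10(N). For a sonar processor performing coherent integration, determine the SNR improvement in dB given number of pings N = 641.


Gain = 10*log10(641) = 28.07

28.07 dB


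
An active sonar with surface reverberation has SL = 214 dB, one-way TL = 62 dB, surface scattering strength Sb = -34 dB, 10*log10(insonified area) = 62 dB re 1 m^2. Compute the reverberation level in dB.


RL = SL - 2*TL + Sb + 10*log10(A) = 214 - 2*62 + (-34) + 62 = 118

118 dB


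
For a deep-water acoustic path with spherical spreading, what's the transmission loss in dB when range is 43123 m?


TL = 20*log10(43123) = 92.69

92.69 dB


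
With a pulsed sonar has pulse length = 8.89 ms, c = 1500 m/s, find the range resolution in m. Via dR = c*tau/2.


dR = c*tau/2 = 1500 * 8.89e-3 / 2 = 6.6675

6.6675 m


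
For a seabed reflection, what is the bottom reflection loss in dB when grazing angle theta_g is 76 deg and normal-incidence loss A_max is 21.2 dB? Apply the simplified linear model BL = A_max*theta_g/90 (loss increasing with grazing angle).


BL = A_max * theta_g / 90 = 21.2 * 76 / 90 = 17.9

17.9 dB


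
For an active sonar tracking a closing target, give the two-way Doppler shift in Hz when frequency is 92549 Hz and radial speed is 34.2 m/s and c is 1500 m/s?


fd = 2*f*v/c = 2 * 92549 * 34.2 / 1500 = 4220.23

4220.23 Hz


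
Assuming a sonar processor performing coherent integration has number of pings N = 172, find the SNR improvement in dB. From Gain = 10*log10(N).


Gain = 10*log10(172) = 22.36

22.36 dB


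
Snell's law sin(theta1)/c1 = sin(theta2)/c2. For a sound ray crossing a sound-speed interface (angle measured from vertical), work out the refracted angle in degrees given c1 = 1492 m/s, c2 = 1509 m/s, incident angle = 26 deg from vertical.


sin(theta2) = (c2/c1)*sin(theta1) = (1509/1492)*sin(26 deg) = 0.44337
theta2 = arcsin(0.44337) = 26.32

26.32 deg


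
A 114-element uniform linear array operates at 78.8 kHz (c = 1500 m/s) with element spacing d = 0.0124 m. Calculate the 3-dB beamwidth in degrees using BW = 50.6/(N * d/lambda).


Step 1: lambda = 1500/78800 = 0.01904 m
Step 2: d/lambda = 0.0124/0.01904 = 0.6513
Step 3: BW = 50.6/(N * d/lambda) = 50.6/(114 * 0.6513) = 0.68

0.68 deg


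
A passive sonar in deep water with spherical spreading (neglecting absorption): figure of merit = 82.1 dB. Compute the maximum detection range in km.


12.74 km


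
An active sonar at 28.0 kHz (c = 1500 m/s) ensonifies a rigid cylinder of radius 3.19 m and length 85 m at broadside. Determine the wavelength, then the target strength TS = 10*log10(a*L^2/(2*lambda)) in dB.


Step 1: lambda = c/f = 1500/28000 = 0.05357 m
Step 2: TS = 10*log10(a*L^2/(2*lambda)) = 10*log10(3.19*85^2/(2*0.05357)) = 53.33

53.33 dB


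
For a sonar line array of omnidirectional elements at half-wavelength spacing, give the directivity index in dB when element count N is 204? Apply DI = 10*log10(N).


23.1 dB


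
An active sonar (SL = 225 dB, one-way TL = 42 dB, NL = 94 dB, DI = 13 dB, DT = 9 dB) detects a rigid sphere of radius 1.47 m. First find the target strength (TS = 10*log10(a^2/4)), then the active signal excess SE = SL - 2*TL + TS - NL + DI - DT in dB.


Step 1: TS = 10*log10(1.47^2/4) = -2.67 dB
Step 2: SE = SL - 2*TL + TS - NL + DI - DT = 225 - 2*42 + (-2.67) - 94 + 13 - 9 = 48.33

48.33 dB


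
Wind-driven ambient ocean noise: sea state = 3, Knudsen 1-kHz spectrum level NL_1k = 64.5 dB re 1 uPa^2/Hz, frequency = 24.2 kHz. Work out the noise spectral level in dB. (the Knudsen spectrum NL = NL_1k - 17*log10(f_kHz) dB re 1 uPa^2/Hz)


NL = NL_1k - 17*log10(f_kHz) = 64.5 - 17*log10(24.2) = 64.5 - (23.52) = 40.98

40.98 dB


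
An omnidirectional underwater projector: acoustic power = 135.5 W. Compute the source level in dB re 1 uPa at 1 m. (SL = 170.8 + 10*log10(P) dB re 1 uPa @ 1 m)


SL = 170.8 + 10*log10(135.5) = 170.8 + 21.32 = 192.12

192.12 dB


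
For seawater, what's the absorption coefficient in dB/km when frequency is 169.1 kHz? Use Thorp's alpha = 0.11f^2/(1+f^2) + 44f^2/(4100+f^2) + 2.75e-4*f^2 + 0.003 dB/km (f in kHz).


f^2 = 28594.81
alpha = 0.11*28594.81/(1+28594.81) + 44*28594.81/(4100+28594.81) + 2.75e-4*28594.81 + 0.003 = 46.459

46.459 dB/km


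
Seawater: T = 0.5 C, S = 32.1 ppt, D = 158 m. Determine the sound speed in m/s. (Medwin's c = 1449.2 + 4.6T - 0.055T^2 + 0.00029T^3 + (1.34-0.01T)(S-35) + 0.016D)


c = 1449.2 + 4.6*0.5 - 0.055*0.5^2 + 0.00029*0.5^3 + (1.34 - 0.01*0.5)*(32.1 - 35) + 0.016*158 = 1450.14

1450.14 m/s


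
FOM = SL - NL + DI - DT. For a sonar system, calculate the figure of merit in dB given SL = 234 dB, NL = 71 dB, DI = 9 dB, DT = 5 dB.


FOM = SL - NL + DI - DT = 234 - 71 + 9 - 5 = 167

167 dB


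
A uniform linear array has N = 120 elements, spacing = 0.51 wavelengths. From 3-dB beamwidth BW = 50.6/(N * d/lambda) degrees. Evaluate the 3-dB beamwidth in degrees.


BW = 50.6 / (120 * 0.51) = 50.6 / 61.2 = 0.83

0.83 deg


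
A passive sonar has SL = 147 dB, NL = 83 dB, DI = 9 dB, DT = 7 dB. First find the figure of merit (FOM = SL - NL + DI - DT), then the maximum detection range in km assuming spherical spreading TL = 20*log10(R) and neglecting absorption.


Step 1: FOM = SL - NL + DI - DT = 147 - 83 + 9 - 7 = 66 dB
Step 2: at max range FOM = TL = 20*log10(R), so R = 10^(66/20) = 1995.26 m = 2.0 km

2.0 km


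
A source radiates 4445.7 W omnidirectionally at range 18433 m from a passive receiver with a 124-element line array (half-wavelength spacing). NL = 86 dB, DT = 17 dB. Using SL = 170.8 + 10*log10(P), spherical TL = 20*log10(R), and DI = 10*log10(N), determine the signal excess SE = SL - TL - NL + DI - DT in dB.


Step 1: SL = 170.8 + 10*log10(4445.7) = 207.28 dB
Step 2: TL = 20*log10(18433) = 85.31 dB
Step 3: DI = 10*log10(124) = 20.93 dB
Step 4: SE = SL - TL - NL + DI - DT = 207.28 - 85.31 - 86 + 20.93 - 17 = 39.9

39.9 dB


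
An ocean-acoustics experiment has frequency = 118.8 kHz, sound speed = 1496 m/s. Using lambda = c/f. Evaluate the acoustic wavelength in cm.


1.26 cm


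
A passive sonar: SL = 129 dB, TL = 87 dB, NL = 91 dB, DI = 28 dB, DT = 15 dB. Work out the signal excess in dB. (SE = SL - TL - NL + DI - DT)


SE = SL - TL - NL + DI - DT = 129 - 87 - 91 + 28 - 15 = -36

-36 dB


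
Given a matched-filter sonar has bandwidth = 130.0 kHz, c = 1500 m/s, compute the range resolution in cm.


dR = c/(2*BW) = 1500 / (2 * 130.0e3) = 0.0058 m = 0.58 cm

0.58 cm


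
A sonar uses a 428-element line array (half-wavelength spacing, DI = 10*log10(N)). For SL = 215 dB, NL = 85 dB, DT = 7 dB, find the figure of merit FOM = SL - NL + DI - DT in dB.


Step 1: DI = 10*log10(428) = 26.31 dB
Step 2: FOM = SL - NL + DI - DT = 215 - 85 + 26.31 - 7 = 149.31

149.31 dB


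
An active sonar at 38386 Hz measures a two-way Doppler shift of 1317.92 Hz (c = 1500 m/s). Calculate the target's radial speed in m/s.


From fd = 2*f*v/c, v = c*fd/(2*f) = 1500 * 1317.92 / (2*38386) = 25.75

25.75 m/s


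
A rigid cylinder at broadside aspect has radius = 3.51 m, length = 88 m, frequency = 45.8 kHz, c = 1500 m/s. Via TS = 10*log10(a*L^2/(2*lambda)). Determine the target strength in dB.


lambda = 1500/45800 = 0.03275 m
TS = 10*log10(3.51*88^2/(2*0.03275)) = 56.18

56.18 dB


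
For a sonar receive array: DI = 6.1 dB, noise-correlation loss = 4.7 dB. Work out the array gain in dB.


1.4 dB


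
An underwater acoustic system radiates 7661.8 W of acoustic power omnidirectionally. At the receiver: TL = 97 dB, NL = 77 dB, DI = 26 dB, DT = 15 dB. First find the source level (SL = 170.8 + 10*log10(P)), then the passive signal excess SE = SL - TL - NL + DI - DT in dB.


Step 1: SL = 170.8 + 10*log10(7661.8) = 209.64 dB
Step 2: SE = SL - TL - NL + DI - DT = 209.64 - 97 - 77 + 26 - 15 = 46.64

46.64 dB


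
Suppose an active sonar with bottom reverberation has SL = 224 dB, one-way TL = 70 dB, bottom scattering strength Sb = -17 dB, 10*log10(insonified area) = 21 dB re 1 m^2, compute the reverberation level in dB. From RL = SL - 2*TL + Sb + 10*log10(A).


RL = SL - 2*TL + Sb + 10*log10(A) = 224 - 2*70 + (-17) + 21 = 88

88 dB


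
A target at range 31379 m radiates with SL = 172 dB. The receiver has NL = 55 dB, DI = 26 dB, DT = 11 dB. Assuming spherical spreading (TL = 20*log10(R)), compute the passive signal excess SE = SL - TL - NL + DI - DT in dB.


Step 1: TL = 20*log10(31379) = 89.93 dB
Step 2: SE = 172 - 89.93 - 55 + 26 - 11 = 42.07

42.07 dB


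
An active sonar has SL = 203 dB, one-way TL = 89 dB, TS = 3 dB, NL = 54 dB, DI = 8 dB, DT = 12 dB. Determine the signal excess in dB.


SE = SL - 2*TL + TS - NL + DI - DT = 203 - 2*89 + (3) - 54 + 8 - 12 = -30

-30 dB


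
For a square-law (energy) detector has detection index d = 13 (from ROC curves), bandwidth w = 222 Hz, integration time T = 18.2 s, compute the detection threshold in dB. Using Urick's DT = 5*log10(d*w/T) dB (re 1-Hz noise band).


11.0 dB


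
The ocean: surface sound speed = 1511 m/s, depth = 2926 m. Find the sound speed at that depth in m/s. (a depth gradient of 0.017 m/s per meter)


c = 1511 + 0.017 * 2926 = 1560.742

1560.742 m/s


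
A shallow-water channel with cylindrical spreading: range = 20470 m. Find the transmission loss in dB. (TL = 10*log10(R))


43.11 dB


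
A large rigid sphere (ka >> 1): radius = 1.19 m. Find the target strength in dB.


-4.51 dB


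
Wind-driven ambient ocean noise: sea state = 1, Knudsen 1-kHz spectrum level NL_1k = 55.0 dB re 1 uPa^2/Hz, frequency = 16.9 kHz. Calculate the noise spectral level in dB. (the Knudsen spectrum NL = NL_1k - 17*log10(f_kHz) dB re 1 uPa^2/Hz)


34.13 dB


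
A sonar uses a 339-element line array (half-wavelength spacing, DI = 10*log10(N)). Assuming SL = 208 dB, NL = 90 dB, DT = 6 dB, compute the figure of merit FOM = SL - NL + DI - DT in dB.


Step 1: DI = 10*log10(339) = 25.3 dB
Step 2: FOM = SL - NL + DI - DT = 208 - 90 + 25.3 - 6 = 137.3

137.3 dB


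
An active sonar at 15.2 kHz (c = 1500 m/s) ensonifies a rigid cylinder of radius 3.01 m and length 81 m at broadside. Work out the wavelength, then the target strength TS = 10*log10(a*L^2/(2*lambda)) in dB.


Step 1: lambda = c/f = 1500/15200 = 0.09868 m
Step 2: TS = 10*log10(a*L^2/(2*lambda)) = 10*log10(3.01*81^2/(2*0.09868)) = 50.0

50.0 dB


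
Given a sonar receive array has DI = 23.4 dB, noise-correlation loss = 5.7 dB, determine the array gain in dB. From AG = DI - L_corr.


AG = DI - L_corr = 23.4 - 5.7 = 17.7

17.7 dB


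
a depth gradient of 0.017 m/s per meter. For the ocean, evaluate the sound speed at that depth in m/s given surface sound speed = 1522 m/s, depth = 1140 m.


c = 1522 + 0.017 * 1140 = 1541.38

1541.38 m/s


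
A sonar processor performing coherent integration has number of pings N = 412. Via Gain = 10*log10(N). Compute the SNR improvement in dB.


Gain = 10*log10(412) = 26.15

26.15 dB


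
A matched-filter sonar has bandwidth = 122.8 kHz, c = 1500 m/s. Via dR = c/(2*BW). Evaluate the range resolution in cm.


0.61 cm


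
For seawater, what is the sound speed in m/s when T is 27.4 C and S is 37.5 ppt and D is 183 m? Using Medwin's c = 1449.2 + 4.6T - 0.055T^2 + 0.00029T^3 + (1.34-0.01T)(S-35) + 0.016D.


c = 1449.2 + 4.6*27.4 - 0.055*27.4^2 + 0.00029*27.4^3 + (1.34 - 0.01*27.4)*(37.5 - 35) + 0.016*183 = 1545.51

1545.51 m/s


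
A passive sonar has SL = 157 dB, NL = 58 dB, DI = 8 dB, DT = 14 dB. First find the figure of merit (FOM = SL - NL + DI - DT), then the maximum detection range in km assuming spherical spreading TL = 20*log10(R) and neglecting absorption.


Step 1: FOM = SL - NL + DI - DT = 157 - 58 + 8 - 14 = 93 dB
Step 2: at max range FOM = TL = 20*log10(R), so R = 10^(93/20) = 44668.36 m = 44.67 km

44.67 km


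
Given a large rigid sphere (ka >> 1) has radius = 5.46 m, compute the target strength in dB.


8.72 dB


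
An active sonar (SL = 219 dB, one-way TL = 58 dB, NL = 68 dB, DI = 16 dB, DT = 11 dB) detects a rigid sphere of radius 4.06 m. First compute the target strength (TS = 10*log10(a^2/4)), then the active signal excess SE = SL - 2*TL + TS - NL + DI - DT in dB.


Step 1: TS = 10*log10(4.06^2/4) = 6.15 dB
Step 2: SE = SL - 2*TL + TS - NL + DI - DT = 219 - 2*58 + (6.15) - 68 + 16 - 11 = 46.15

46.15 dB


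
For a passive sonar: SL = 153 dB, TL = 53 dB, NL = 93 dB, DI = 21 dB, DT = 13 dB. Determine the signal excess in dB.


SE = SL - TL - NL + DI - DT = 153 - 53 - 93 + 21 - 13 = 15

15 dB


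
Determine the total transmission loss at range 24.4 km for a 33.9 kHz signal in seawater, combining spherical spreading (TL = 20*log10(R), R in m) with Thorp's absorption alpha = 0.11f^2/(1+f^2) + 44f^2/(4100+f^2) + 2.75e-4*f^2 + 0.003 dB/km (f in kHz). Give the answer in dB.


333.26 dB


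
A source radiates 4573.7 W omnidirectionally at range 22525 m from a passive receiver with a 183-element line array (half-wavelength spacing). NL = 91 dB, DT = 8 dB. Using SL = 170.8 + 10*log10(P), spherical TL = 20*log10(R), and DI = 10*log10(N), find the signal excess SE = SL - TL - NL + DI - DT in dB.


Step 1: SL = 170.8 + 10*log10(4573.7) = 207.4 dB
Step 2: TL = 20*log10(22525) = 87.05 dB
Step 3: DI = 10*log10(183) = 22.62 dB
Step 4: SE = SL - TL - NL + DI - DT = 207.4 - 87.05 - 91 + 22.62 - 8 = 43.97

43.97 dB


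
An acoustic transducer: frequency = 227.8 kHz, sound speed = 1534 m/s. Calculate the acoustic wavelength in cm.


lambda = c/f = 1534 / 227800 = 0.0067 m = 0.67 cm

0.67 cm


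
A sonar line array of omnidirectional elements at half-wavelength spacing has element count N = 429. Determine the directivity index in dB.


DI = 10*log10(429) = 26.32

26.32 dB


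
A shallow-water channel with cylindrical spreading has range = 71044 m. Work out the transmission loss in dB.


48.52 dB


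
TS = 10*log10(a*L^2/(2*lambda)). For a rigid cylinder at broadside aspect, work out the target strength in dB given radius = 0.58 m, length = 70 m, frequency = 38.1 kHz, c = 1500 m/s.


45.57 dB


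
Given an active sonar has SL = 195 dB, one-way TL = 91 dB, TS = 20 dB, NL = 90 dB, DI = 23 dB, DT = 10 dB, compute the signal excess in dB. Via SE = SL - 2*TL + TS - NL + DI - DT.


-44 dB


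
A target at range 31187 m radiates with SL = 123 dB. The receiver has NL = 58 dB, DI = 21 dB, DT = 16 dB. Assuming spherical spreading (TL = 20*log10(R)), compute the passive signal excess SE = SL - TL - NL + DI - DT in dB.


Step 1: TL = 20*log10(31187) = 89.88 dB
Step 2: SE = 123 - 89.88 - 58 + 21 - 16 = -19.88

-19.88 dB


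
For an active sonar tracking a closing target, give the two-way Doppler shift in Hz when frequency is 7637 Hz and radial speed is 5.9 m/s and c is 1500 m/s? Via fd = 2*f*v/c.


60.08 Hz


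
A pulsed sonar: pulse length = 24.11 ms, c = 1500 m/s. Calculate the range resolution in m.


dR = c*tau/2 = 1500 * 24.11e-3 / 2 = 18.0825

18.0825 m


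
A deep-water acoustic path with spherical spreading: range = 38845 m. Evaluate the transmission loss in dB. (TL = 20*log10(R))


TL = 20*log10(38845) = 91.79

91.79 dB


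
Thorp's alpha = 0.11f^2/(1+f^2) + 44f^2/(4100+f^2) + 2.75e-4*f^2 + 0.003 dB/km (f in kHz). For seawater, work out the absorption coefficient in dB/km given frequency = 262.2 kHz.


f^2 = 68748.84
alpha = 0.11*68748.84/(1+68748.84) + 44*68748.84/(4100+68748.84) + 2.75e-4*68748.84 + 0.003 = 60.543

60.543 dB/km


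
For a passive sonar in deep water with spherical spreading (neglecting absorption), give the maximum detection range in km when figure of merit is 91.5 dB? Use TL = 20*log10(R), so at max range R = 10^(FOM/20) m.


At max range FOM = TL, so 20*log10(R) = 91.5
R = 10^(91.5/20) = 37583.74 m = 37.58 km

37.58 km


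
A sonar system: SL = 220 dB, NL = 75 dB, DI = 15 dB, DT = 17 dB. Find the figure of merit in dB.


FOM = SL - NL + DI - DT = 220 - 75 + 15 - 17 = 143

143 dB


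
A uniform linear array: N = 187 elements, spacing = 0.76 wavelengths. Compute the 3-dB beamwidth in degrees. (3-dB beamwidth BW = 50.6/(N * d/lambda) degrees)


BW = 50.6 / (187 * 0.76) = 50.6 / 142.12 = 0.36

0.36 deg


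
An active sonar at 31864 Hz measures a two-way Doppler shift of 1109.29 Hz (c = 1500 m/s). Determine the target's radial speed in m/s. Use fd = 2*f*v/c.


26.11 m/s


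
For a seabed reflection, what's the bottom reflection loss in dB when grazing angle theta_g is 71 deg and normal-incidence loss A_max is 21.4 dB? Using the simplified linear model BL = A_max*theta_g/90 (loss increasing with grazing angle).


16.88 dB


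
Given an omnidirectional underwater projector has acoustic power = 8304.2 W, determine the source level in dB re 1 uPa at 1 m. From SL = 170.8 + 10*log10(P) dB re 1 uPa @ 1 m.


209.99 dB


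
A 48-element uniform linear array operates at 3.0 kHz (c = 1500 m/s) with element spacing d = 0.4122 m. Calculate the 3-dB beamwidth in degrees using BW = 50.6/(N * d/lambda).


Step 1: lambda = 1500/3000 = 0.5 m
Step 2: d/lambda = 0.4122/0.5 = 0.8244
Step 3: BW = 50.6/(N * d/lambda) = 50.6/(48 * 0.8244) = 1.28

1.28 deg


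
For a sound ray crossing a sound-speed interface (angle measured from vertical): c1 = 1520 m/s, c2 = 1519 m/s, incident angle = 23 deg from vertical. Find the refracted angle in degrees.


22.98 deg


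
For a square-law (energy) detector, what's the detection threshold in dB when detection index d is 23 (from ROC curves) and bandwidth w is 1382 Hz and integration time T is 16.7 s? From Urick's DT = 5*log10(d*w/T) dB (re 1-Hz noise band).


DT = 5*log10(d*w/T) = 5*log10(23 * 1382 / 16.7) = 5*log10(1903.35) = 16.4

16.4 dB


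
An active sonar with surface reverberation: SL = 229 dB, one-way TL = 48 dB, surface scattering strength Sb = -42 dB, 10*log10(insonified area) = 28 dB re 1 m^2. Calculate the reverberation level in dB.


RL = SL - 2*TL + Sb + 10*log10(A) = 229 - 2*48 + (-42) + 28 = 119

119 dB


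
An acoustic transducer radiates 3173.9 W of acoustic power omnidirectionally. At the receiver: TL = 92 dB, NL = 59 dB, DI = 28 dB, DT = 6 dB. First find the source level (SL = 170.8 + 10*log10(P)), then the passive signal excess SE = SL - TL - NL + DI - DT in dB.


Step 1: SL = 170.8 + 10*log10(3173.9) = 205.82 dB
Step 2: SE = SL - TL - NL + DI - DT = 205.82 - 92 - 59 + 28 - 6 = 76.82

76.82 dB


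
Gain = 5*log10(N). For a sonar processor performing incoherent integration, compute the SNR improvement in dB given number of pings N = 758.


Gain = 5*log10(758) = 14.4

14.4 dB


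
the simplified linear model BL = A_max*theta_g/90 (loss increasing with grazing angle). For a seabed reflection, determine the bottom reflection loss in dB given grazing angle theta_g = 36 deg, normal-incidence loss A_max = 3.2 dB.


BL = A_max * theta_g / 90 = 3.2 * 36 / 90 = 1.28

1.28 dB


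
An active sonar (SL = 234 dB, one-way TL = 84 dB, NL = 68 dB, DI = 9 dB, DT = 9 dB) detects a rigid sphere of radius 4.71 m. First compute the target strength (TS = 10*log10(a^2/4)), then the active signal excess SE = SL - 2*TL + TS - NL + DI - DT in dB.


Step 1: TS = 10*log10(4.71^2/4) = 7.44 dB
Step 2: SE = SL - 2*TL + TS - NL + DI - DT = 234 - 2*84 + (7.44) - 68 + 9 - 9 = 5.44

5.44 dB


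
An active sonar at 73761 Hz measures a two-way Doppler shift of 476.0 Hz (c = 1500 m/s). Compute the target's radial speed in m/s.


4.84 m/s


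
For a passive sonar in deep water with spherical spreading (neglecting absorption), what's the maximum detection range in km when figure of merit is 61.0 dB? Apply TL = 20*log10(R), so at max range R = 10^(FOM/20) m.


At max range FOM = TL, so 20*log10(R) = 61.0
R = 10^(61.0/20) = 1122.02 m = 1.12 km

1.12 km


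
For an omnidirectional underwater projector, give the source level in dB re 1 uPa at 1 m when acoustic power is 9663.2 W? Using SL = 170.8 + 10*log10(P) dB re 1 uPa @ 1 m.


SL = 170.8 + 10*log10(9663.2) = 170.8 + 39.85 = 210.65

210.65 dB


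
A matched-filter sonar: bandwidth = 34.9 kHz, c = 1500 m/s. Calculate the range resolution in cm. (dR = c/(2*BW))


dR = c/(2*BW) = 1500 / (2 * 34.9e3) = 0.0215 m = 2.15 cm

2.15 cm


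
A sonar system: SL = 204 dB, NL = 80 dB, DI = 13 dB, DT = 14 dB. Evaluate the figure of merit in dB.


FOM = SL - NL + DI - DT = 204 - 80 + 13 - 14 = 123

123 dB


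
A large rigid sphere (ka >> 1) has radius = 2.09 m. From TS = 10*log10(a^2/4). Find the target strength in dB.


TS = 10*log10(2.09^2 / 4) = 10*log10(1.092025) = 0.38

0.38 dB


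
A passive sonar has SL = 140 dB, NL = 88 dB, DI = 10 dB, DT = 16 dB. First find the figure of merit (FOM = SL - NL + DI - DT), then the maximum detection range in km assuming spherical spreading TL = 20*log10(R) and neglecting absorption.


Step 1: FOM = SL - NL + DI - DT = 140 - 88 + 10 - 16 = 46 dB
Step 2: at max range FOM = TL = 20*log10(R), so R = 10^(46/20) = 199.53 m = 0.2 km

0.2 km


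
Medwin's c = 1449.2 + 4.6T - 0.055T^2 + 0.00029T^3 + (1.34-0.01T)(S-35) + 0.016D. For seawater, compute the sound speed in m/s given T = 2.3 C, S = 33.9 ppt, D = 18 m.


1458.33 m/s


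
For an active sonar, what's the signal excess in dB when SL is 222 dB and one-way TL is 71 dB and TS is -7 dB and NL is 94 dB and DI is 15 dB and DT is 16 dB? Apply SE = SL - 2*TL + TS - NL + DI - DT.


SE = SL - 2*TL + TS - NL + DI - DT = 222 - 2*71 + (-7) - 94 + 15 - 16 = -22

-22 dB


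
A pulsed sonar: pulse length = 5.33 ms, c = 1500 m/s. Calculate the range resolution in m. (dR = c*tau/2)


3.9975 m


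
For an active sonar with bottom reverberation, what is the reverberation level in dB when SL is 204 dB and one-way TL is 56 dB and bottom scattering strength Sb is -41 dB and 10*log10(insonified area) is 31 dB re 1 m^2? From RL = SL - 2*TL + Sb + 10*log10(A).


RL = SL - 2*TL + Sb + 10*log10(A) = 204 - 2*56 + (-41) + 31 = 82

82 dB
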